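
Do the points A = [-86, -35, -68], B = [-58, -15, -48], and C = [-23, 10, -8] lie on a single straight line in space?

AB = (28, 20, 20), AC = (63, 45, 60).
Comparing components 2 and 3: (20)(60) − (20)(45) = 300 ≠ 0, so AB and AC are not parallel and the points are not collinear.

No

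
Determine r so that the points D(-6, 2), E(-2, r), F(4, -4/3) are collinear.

Collinearity: (E − D) must be parallel to (F − D) = (10, -10/3).
Cross-multiplying the components: (r − 2)·(10) = (4)·(-10/3).
Solving gives r = 2/3.

2/3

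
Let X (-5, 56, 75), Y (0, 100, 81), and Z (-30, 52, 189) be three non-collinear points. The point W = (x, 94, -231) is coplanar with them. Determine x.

The plane through X, Y, Z has equation 5040x − 720y + 1080z = 15480.
Substituting W: (5040)x + (-317160) = 15480, so x = 66.

66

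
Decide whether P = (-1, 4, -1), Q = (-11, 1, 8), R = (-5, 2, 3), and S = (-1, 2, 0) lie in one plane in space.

Yes

A normal to the plane through P, Q, R is n = PQ × PR = (6, 4, 8).
The plane has equation n·X = 2. For S: n·S = 2.
Equal, so S lies in the plane and all four are coplanar.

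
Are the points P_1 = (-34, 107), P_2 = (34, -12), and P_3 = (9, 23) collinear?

P_1P_2 = (68, -119), P_1P_3 = (43, -84).
Twice the signed area of △P_1P_2P_3 is (68)(-84) − (-119)(43) = -595.
The area is nonzero, so the three points are not collinear.

No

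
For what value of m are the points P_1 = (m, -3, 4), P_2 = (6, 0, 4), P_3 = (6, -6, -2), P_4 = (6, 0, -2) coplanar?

6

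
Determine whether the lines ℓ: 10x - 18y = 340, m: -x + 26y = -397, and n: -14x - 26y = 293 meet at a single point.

The three lines meet at one point iff the augmented coefficient matrix [aᵢ bᵢ cᵢ] has rank < 3, i.e. its determinant vanishes.
Here the determinant is 242.
Nonzero, so no common point exists.

No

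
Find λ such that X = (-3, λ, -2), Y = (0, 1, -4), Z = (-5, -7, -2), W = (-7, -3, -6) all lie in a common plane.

-5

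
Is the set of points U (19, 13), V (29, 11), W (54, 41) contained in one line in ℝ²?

No

UV = (10, -2), UW = (35, 28).
Twice the signed area of △UVW is (10)(28) − (-2)(35) = 350.
The area is nonzero, so the three points are not collinear.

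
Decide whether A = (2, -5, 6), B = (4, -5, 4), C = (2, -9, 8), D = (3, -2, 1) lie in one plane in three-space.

No

The four points are coplanar iff the 3×3 determinant with rows AB, AC, AD is zero.
Rows: (2, 0, -2), (0, -4, 2), (1, 3, -5).
Expanding along the first row: (2)(14) − (0)(-2) + (-2)(4) = 20.
Nonzero ⇒ not coplanar.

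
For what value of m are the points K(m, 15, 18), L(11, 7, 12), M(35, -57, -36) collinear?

8

Direction LM = (24, -64, -48). From the y-coordinate of K, the parameter along the line is τ = (15 − 7)/(-64) = -1/8.
Then m = 11 + (-1/8)·(24) = 8.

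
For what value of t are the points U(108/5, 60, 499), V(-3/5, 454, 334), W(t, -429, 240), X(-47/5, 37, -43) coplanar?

22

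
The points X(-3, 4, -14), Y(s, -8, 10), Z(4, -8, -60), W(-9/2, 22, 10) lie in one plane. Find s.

-10

Normal to plane XZW: n = (540, -99, 108); plane equation n·P = -3528.
Requiring n·Y = -3528: (540)s + (1872) = -3528.
So s = -10.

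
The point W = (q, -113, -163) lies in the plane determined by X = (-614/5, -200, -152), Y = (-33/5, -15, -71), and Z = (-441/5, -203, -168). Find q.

A normal to the plane is n = XY × XZ = (-2717, 23309/5, -33748/5).
W lies in the plane iff n · XW = 0.
This gives (-2717)q + (730873/5) = 0, so q = 269/5.

269/5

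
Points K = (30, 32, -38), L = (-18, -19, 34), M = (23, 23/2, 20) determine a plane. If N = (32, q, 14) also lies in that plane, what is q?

A normal to the plane is n = KL × KM = (-1482, 2280, 627).
N lies in the plane iff n · KN = 0.
This gives (2280)q + (-43320) = 0, so q = 19.

19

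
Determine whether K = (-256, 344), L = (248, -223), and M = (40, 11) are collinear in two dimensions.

Yes

KL = (504, -567), KM = (296, -333).
det[KL; KM] = (504)(-333) − (-567)(296) = 0.
The determinant is zero, so the points are collinear.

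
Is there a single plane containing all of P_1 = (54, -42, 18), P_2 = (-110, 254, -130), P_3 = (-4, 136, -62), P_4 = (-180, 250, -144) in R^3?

Yes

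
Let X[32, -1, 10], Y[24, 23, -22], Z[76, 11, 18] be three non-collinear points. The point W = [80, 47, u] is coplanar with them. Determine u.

A normal to the plane is n = XY × XZ = (576, -1344, -1152).
W lies in the plane iff n · XW = 0.
This gives (-1152)u + (-25344) = 0, so u = -22.

-22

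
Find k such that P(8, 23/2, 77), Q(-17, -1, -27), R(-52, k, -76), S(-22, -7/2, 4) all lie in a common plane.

-37/2

Coplanarity ⇔ det[PQ; PR; PS] = 0.
Expanding, this is linear in k: (-1295)k + (-47915/2) = 0.
So k = -37/2.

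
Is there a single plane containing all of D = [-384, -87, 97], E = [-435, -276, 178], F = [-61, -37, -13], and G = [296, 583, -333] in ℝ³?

Yes

With D as base: DE = (-51, -189, 81), DF = (323, 50, -110), DG = (680, 670, -430).
DF × DG = (52200, 64090, 182410).
DE · (DF × DG) = 0.
The scalar triple product vanishes, so the four points are coplanar.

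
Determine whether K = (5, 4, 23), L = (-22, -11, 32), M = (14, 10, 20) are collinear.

KL = (-27, -15, 9), KM = (9, 6, -3).
KL × KM = (-9, 0, -27).
The cross product is nonzero, so the points do not lie on one line.

No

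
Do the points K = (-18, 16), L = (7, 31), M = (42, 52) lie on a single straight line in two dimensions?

Yes

KL = (25, 15), KM = (60, 36).
det[KL; KM] = (25)(36) − (15)(60) = 0.
The determinant is zero, so the points are collinear.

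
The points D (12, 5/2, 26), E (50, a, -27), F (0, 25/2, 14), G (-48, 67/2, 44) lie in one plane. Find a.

-7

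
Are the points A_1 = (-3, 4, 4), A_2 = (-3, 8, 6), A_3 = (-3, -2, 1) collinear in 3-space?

Yes

A_1A_2 = (0, 4, 2), A_1A_3 = (0, -6, -3).
A_1A_2 × A_1A_3 = (0, 0, 0).
The cross product vanishes, so the three points are collinear.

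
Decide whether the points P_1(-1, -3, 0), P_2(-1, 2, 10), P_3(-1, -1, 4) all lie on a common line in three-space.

P_1P_2 = (0, 5, 10), P_1P_3 = (0, 2, 4).
Each component of P_1P_3 is 2/5 times the corresponding component of P_1P_2, so P_1P_3 = 2/5·P_1P_2 and the points are collinear.

Yes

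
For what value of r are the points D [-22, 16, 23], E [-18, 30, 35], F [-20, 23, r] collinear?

29

Direction DE = (4, 14, 12). From the x-coordinate of F, the parameter along the line is τ = (-20 − (-22))/4 = 1/2.
Then r = 23 + 1/2·(12) = 29.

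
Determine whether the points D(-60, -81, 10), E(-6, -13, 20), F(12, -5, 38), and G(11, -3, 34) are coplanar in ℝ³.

A normal to the plane through D, E, F is n = DE × DF = (1144, -792, -792).
The plane has equation n·P = -12408. For G: n·G = -11968.
-11968 ≠ -12408, so G is off the plane.

No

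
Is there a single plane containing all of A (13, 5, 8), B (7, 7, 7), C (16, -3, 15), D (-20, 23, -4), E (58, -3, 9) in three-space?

Yes

The plane through A, B, C has normal n = AB × AC = (6, 39, 42) and equation n·P = 609.
Checking the remaining points: n·D = 609, n·E = 609.
All equal 609, so all 5 points lie in one plane.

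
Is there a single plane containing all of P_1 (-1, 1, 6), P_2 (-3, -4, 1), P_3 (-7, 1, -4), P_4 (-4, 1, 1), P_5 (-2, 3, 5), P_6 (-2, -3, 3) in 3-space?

Yes

The plane through P_1, P_2, P_3 has normal n = P_1P_2 × P_1P_3 = (50, 10, -30) and equation n·P = -220.
Checking the remaining points: n·P_4 = -220, n·P_5 = -220, n·P_6 = -220.
All equal -220, so all 6 points lie in one plane.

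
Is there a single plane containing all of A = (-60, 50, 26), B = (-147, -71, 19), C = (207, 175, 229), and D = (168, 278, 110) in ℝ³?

Yes

With A as base: AB = (-87, -121, -7), AC = (267, 125, 203), AD = (228, 228, 84).
AC × AD = (-35784, 23856, 32376).
AB · (AC × AD) = 0.
The scalar triple product vanishes, so the four points are coplanar.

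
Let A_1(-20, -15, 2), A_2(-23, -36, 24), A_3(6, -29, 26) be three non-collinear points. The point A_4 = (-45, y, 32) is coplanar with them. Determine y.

The plane through A_1, A_2, A_3 has equation −196x + 644y + 588z = -4564.
Substituting A_4: (644)y + (27636) = -4564, so y = -50.

-50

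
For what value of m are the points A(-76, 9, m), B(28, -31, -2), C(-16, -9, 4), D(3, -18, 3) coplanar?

Coplanarity ⇔ det[AB; AC; AD] = 0.
Expanding, this is linear in m: (22)m + (572) = 0.
So m = -26.

-26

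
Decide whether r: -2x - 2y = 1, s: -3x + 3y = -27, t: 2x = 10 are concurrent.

No

Intersecting r and s: solving the 2×2 system gives (x, y) = (17/4, -19/4).
Substitute into t: (2)(17/4) + (0)(-19/4) = 17/2.
But t requires 10 ≠ 17/2, so the three lines have no common point.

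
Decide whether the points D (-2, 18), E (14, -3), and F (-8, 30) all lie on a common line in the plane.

DE = (16, -21), DF = (-6, 12).
If collinear, DF would be a scalar multiple of DE. But (16)·(12) ≠ (-21)·(-6) (difference 66), so they are not parallel; the points are not collinear.

No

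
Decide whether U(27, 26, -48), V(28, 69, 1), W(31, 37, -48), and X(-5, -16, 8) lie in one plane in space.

With U as base: UV = (1, 43, 49), UW = (4, 11, 0), UX = (-32, -42, 56).
UW × UX = (616, -224, 184).
UV · (UW × UX) = 0.
The scalar triple product vanishes, so the four points are coplanar.

Yes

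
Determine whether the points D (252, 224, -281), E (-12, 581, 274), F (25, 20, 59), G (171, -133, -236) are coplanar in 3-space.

Yes

The four points are coplanar iff the 3×3 determinant with rows DE, DF, DG is zero.
Rows: (-264, 357, 555), (-227, -204, 340), (-81, -357, 45).
Expanding along the first row: (-264)(112200) − (357)(17325) + (555)(64515) = 0.
Zero determinant ⇒ coplanar.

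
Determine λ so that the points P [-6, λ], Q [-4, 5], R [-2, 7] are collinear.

Collinearity: (P − Q) must be parallel to (R − Q) = (2, 2).
Cross-multiplying the components: (λ − 5)·(2) = (-2)·(2).
Solving gives λ = 3.

3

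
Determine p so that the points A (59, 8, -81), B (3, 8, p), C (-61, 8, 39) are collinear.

Collinearity requires AB × AC = 0; each component is linear in p.
The y-component gives (-120)p + (-3000) = 0, so p = -25.
The remaining components then also vanish.

-25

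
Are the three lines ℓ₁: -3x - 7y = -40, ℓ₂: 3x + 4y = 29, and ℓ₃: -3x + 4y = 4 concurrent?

Lines aᵢx + bᵢy = cᵢ with pairwise distinct directions are concurrent exactly when det[aᵢ bᵢ cᵢ] = 0.
Here the determinant is 33.
Nonzero, so no common point exists.

No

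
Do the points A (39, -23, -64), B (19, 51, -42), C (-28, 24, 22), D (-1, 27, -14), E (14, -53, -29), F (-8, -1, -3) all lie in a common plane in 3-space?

The plane through A, B, C has normal n = AB × AC = (5330, 246, 4018) and equation n·P = -54940.
Checking the remaining points: n·D = -54940, n·E = -54940, n·F = -54940.
All equal -54940, so all 6 points lie in one plane.

Yes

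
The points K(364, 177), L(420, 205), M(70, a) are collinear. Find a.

30

The three points are collinear iff det[KL; KM] = 0.
This determinant is linear in a: (56)a + (-1680) = 0, so a = 30.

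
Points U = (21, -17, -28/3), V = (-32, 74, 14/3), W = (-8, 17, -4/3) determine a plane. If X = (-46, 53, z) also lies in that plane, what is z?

28/3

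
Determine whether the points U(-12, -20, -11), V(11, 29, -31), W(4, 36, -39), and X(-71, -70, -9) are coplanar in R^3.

The four points are coplanar iff the 3×3 determinant with rows UV, UW, UX is zero.
Rows: (23, 49, -20), (16, 56, -28), (-59, -50, 2).
Expanding along the first row: (23)(-1288) − (49)(-1620) + (-20)(2504) = -324.
Nonzero ⇒ not coplanar.

No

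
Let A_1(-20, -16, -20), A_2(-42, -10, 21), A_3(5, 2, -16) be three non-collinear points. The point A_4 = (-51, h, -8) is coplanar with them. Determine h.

-30

A normal to the plane is n = A_1A_2 × A_1A_3 = (-714, 1113, -546).
A_4 lies in the plane iff n · A_1A_4 = 0.
This gives (1113)h + (33390) = 0, so h = -30.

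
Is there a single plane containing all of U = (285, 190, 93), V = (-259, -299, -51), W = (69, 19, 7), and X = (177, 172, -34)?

Yes

A normal to the plane through U, V, W is n = UV × UW = (17430, -15680, -12600).
The plane has equation n·P = 816550. For X: n·X = 816550.
Equal, so X lies in the plane and all four are coplanar.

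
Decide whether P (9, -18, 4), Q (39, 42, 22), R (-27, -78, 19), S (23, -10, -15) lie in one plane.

With P as base: PQ = (30, 60, 18), PR = (-36, -60, 15), PS = (14, 8, -19).
PR × PS = (1020, -474, 552).
PQ · (PR × PS) = 12096.
Since 12096 ≠ 0, the four points are not coplanar.

No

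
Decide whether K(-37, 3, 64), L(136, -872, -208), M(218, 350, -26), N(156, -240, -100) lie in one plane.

No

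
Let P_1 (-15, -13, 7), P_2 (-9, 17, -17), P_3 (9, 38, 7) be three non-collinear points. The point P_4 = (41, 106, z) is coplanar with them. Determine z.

The plane through P_1, P_2, P_3 has equation 1224x − 576y − 414z = -13770.
Substituting P_4: (-414)z + (-10872) = -13770, so z = 7.

7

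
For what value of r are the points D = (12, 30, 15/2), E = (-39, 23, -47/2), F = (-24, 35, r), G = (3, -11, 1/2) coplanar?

-14

Normal to plane DEG: n = (-1222, -78, 2028); plane equation n·P = -1794.
Requiring n·F = -1794: (2028)r + (26598) = -1794.
So r = -14.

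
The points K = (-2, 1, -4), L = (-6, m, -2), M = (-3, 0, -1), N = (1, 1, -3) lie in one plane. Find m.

0

The points are coplanar iff KL · (KM × KN) = 0.
Expanding, this is linear in m: (10)m + (0) = 0.
So m = 0.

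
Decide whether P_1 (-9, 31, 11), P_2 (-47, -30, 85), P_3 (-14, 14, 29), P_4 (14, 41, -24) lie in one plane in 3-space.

A normal to the plane through P_1, P_2, P_3 is n = P_1P_2 × P_1P_3 = (160, 314, 341).
The plane has equation n·P = 12045. For P_4: n·P_4 = 6930.
6930 ≠ 12045, so P_4 is off the plane.

No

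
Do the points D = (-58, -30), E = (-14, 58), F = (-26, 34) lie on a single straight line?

DE = (44, 88), DF = (32, 64).
Twice the signed area of △DEF is (44)(64) − (88)(32) = 0.
The triangle is degenerate (zero area), so the points are collinear.

Yes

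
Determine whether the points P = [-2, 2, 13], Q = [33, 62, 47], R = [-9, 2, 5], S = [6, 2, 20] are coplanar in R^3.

No

With P as base: PQ = (35, 60, 34), PR = (-7, 0, -8), PS = (8, 0, 7).
PR × PS = (0, -15, 0).
PQ · (PR × PS) = -900.
Since -900 ≠ 0, the four points are not coplanar.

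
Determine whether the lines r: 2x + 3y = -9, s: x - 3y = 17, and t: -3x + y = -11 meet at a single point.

No

Lines aᵢx + bᵢy = cᵢ with pairwise distinct directions are concurrent exactly when det[aᵢ bᵢ cᵢ] = 0.
Here the determinant is -16.
Nonzero, so no common point exists.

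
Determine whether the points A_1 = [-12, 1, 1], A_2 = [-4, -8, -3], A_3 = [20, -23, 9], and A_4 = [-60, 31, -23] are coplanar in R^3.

The four points are coplanar iff the 3×3 determinant with rows A_1A_2, A_1A_3, A_1A_4 is zero.
Rows: (8, -9, -4), (32, -24, 8), (-48, 30, -24).
Expanding along the first row: (8)(336) − (-9)(-384) + (-4)(-192) = 0.
Zero determinant ⇒ coplanar.

Yes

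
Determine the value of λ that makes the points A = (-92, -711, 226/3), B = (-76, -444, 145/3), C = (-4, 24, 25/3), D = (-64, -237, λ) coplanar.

82/3

Normal to plane ABC: n = (1956, -1304, -11736); plane equation n·P = -136920.
Requiring n·D = -136920: (-11736)λ + (183864) = -136920.
So λ = 82/3.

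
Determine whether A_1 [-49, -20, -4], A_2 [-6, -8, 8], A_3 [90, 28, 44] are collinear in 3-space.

No

A_1A_2 = (43, 12, 12), A_1A_3 = (139, 48, 48).
A_1A_2 × A_1A_3 = (0, -396, 396).
The cross product is nonzero, so the points do not lie on one line.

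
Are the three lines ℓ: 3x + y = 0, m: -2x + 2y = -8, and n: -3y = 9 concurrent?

Lines aᵢx + bᵢy = cᵢ with pairwise distinct directions are concurrent exactly when det[aᵢ bᵢ cᵢ] = 0.
Here the determinant is 0.
It vanishes, so the lines are concurrent at (1, -3).

Yes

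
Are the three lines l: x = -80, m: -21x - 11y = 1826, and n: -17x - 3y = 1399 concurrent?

No

Intersecting l and m: solving the 2×2 system gives (x, y) = (-80, -146/11).
Substitute into n: (-17)(-80) + (-3)(-146/11) = 15398/11.
But n requires 1399 ≠ 15398/11, so the three lines have no common point.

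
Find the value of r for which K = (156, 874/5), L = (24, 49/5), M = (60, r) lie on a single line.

274/5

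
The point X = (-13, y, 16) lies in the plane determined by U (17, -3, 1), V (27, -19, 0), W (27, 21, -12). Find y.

Coplanarity requires UV · (UW × UX) = 0.
UV = (10, -16, -1), UW = (10, 24, -13); the triple product is linear in y with coefficient 120 and constant term -600.
Setting it to zero: y = 5.

5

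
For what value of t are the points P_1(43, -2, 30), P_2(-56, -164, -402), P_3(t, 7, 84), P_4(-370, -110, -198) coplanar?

-125

The points are coplanar iff P_1P_2 · (P_1P_3 × P_1P_4) = 0.
Expanding, this is linear in t: (9720)t + (1215000) = 0.
So t = -125.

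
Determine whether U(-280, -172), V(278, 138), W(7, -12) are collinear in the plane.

No

UV = (558, 310), UW = (287, 160).
Twice the signed area of △UVW is (558)(160) − (310)(287) = 310.
The area is nonzero, so the three points are not collinear.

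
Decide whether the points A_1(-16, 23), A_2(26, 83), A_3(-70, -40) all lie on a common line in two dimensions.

No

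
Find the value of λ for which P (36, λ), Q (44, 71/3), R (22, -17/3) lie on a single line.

13

The three points are collinear iff det[PQ; PR] = 0.
This determinant is linear in λ: (-22)λ + (286) = 0, so λ = 13.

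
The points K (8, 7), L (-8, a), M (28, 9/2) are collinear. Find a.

The three points are collinear iff det[KL; KM] = 0.
This determinant is linear in a: (-20)a + (180) = 0, so a = 9.

9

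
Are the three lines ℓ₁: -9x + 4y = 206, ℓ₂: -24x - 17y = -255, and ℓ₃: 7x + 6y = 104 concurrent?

The three lines meet at one point iff the augmented coefficient matrix [aᵢ bᵢ cᵢ] has rank < 3, i.e. its determinant vanishes.
Here the determinant is -164.
Nonzero, so no common point exists.

No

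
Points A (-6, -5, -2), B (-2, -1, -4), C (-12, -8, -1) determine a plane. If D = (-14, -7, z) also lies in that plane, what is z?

A normal to the plane is n = AB × AC = (-2, 8, 12).
D lies in the plane iff n · AD = 0.
This gives (12)z + (24) = 0, so z = -2.

-2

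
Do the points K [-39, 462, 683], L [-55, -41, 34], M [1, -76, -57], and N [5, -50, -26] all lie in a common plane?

A normal to the plane through K, L, M is n = KL × KM = (23058, -37800, 28728).
The plane has equation n·P = 1258362. For N: n·N = 1258362.
Equal, so N lies in the plane and all four are coplanar.

Yes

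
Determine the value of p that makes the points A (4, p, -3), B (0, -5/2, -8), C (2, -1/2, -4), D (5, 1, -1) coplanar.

The points are coplanar iff AB · (AC × AD) = 0.
Expanding, this is linear in p: (-6)p + (0) = 0.
So p = 0.

0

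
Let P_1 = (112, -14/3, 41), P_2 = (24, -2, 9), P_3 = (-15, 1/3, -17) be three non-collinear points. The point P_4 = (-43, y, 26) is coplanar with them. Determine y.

A normal to the plane is n = P_1P_2 × P_1P_3 = (16/3, -1040, -304/3).
P_4 lies in the plane iff n · P_1P_4 = 0.
This gives (-1040)y + (-4160) = 0, so y = -4.

-4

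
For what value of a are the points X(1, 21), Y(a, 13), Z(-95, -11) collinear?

-23

The three points are collinear iff det[XY; XZ] = 0.
This determinant is linear in a: (-32)a + (-736) = 0, so a = -23.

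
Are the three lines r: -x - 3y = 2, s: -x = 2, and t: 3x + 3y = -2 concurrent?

No

Lines aᵢx + bᵢy = cᵢ with pairwise distinct directions are concurrent exactly when det[aᵢ bᵢ cᵢ] = 0.
Here the determinant is -12.
Nonzero, so no common point exists.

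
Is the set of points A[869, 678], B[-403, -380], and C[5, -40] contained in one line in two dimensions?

No

AB = (-1272, -1058), AC = (-864, -718).
Twice the signed area of △ABC is (-1272)(-718) − (-1058)(-864) = -816.
The area is nonzero, so the three points are not collinear.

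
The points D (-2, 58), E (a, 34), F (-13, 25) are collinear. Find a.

-10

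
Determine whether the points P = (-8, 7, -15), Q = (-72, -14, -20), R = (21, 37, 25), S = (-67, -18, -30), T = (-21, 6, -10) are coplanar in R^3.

Yes

The plane through P, Q, R has normal n = PQ × PR = (-690, 2415, -1311) and equation n·X = 42090.
Checking the remaining points: n·S = 42090, n·T = 42090.
All equal 42090, so all 5 points lie in one plane.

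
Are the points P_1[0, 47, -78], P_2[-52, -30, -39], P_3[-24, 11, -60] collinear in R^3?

P_1P_2 = (-52, -77, 39), P_1P_3 = (-24, -36, 18).
Comparing components 2 and 3: (-77)(18) − (39)(-36) = 18 ≠ 0, so P_1P_2 and P_1P_3 are not parallel and the points are not collinear.

No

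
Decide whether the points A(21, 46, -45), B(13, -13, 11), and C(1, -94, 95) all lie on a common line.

No

AB = (-8, -59, 56), AC = (-20, -140, 140).
AB × AC = (-420, 0, -60).
The cross product is nonzero, so the points do not lie on one line.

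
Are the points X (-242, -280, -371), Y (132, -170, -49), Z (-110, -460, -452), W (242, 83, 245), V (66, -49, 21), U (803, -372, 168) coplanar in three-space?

No

The plane through X, Y, Z has normal n = XY × XZ = (49050, 72798, -81840) and equation n·P = -1890900.
Checking the remaining points: n·W = -2138466, n·V = -2048442, n·U = -1442826.
Since n·W = -2138466 ≠ -1890900, W is off the plane and the points are not all coplanar.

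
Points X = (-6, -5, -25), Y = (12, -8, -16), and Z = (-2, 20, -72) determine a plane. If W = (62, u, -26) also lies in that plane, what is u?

2

Coplanarity requires XY · (XZ × XW) = 0.
XY = (18, -3, 9), XZ = (4, 25, -47); the triple product is linear in u with coefficient 882 and constant term -1764.
Setting it to zero: u = 2.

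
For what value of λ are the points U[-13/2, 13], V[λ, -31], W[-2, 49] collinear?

The three points are collinear iff det[UV; UW] = 0.
This determinant is linear in λ: (36)λ + (432) = 0, so λ = -12.

-12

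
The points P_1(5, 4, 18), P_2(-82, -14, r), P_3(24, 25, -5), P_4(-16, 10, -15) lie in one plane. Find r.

Normal to plane P_1P_3P_4: n = (-555, 1110, 555); plane equation n·P = 11655.
Requiring n·P_2 = 11655: (555)r + (29970) = 11655.
So r = -33.

-33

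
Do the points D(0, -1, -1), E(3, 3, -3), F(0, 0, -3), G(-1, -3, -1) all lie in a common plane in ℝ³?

No

The four points are coplanar iff the 3×3 determinant with rows DE, DF, DG is zero.
Rows: (3, 4, -2), (0, 1, -2), (-1, -2, 0).
Expanding along the first row: (3)(-4) − (4)(-2) + (-2)(1) = -6.
Nonzero ⇒ not coplanar.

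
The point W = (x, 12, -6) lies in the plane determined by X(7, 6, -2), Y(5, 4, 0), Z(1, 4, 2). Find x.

Coplanarity requires XY · (XZ × XW) = 0.
XY = (-2, -2, 2), XZ = (-6, -2, 4); the triple product is linear in x with coefficient -4 and constant term 36.
Setting it to zero: x = 9.

9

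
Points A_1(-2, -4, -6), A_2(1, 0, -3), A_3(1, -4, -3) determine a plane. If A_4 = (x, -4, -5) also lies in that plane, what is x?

-1

A normal to the plane is n = A_1A_2 × A_1A_3 = (12, 0, -12).
A_4 lies in the plane iff n · A_1A_4 = 0.
This gives (12)x + (12) = 0, so x = -1.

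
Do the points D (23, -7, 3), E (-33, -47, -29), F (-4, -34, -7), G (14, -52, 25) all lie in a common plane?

Yes

With D as base: DE = (-56, -40, -32), DF = (-27, -27, -10), DG = (-9, -45, 22).
DF × DG = (-1044, 684, 972).
DE · (DF × DG) = 0.
The scalar triple product vanishes, so the four points are coplanar.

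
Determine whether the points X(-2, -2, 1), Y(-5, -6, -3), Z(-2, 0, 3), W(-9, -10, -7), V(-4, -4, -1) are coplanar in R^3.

The plane through X, Y, Z has normal n = XY × XZ = (0, 6, -6) and equation n·P = -18.
Checking the remaining points: n·W = -18, n·V = -18.
All equal -18, so all 5 points lie in one plane.

Yes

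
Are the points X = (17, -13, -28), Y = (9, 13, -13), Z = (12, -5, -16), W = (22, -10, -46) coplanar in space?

No

A normal to the plane through X, Y, Z is n = XY × XZ = (192, 21, 66).
The plane has equation n·P = 1143. For W: n·W = 978.
978 ≠ 1143, so W is off the plane.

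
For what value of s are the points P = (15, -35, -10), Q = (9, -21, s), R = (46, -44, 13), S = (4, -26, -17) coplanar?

The points are coplanar iff PQ · (PR × PS) = 0.
Expanding, this is linear in s: (180)s + (2160) = 0.
So s = -12.

-12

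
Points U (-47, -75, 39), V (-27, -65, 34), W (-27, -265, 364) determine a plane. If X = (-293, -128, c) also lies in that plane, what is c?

-15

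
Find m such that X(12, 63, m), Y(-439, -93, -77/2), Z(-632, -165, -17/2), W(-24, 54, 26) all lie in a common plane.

Coplanarity ⇔ det[XY; XZ; XW] = 0.
Expanding, this is linear in m: (-1509)m + (282183/2) = 0.
So m = 187/2.

187/2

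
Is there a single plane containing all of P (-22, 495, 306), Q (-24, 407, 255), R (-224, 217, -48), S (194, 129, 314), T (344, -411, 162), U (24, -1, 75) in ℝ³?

The plane through P, Q, R has normal n = PQ × PR = (16974, 9594, -17220) and equation n·X = -893718.
Checking the remaining points: n·S = -876498, n·T = -893718, n·U = -893718.
Since n·S = -876498 ≠ -893718, S is off the plane and the points are not all coplanar.

No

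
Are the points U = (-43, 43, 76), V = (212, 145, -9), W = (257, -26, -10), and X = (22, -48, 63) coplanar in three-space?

The four points are coplanar iff the 3×3 determinant with rows UV, UW, UX is zero.
Rows: (255, 102, -85), (300, -69, -86), (65, -91, -13).
Expanding along the first row: (255)(-6929) − (102)(1690) + (-85)(-22815) = 0.
Zero determinant ⇒ coplanar.

Yes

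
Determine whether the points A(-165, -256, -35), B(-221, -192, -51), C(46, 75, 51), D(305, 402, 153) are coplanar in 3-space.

Yes

The four points are coplanar iff the 3×3 determinant with rows AB, AC, AD is zero.
Rows: (-56, 64, -16), (211, 331, 86), (470, 658, 188).
Expanding along the first row: (-56)(5640) − (64)(-752) + (-16)(-16732) = 0.
Zero determinant ⇒ coplanar.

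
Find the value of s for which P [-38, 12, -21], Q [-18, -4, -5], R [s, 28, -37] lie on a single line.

-58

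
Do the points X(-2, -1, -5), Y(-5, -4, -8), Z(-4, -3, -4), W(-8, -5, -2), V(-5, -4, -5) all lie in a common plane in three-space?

No

The plane through X, Y, Z has normal n = XY × XZ = (-9, 9, 0) and equation n·P = 9.
Checking the remaining points: n·W = 27, n·V = 9.
Since n·W = 27 ≠ 9, W is off the plane and the points are not all coplanar.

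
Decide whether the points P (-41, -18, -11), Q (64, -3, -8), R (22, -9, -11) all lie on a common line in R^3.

No

PQ = (105, 15, 3), PR = (63, 9, 0).
Comparing components 2 and 3: (15)(0) − (3)(9) = -27 ≠ 0, so PQ and PR are not parallel and the points are not collinear.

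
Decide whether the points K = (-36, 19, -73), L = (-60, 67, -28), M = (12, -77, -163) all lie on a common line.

KL = (-24, 48, 45), KM = (48, -96, -90).
KL × KM = (0, 0, 0).
The cross product vanishes, so the three points are collinear.

Yes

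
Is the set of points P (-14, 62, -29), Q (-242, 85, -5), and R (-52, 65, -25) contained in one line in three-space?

No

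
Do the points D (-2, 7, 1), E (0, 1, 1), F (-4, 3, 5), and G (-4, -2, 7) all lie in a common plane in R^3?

Yes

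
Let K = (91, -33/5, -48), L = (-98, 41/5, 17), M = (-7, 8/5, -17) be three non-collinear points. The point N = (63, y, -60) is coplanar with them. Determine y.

-1/5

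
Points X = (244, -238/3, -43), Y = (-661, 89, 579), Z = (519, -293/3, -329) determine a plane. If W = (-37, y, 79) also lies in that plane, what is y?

-3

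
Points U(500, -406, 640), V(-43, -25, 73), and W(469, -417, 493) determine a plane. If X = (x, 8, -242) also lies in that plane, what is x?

The plane through U, V, W has equation −62244x − 62244y + 17784z = 5530824.
Substituting X: (-62244)x + (-4801680) = 5530824, so x = -166.

-166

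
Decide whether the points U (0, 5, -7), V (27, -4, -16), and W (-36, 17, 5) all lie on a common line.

UV = (27, -9, -9), UW = (-36, 12, 12).
UV × UW = (0, 0, 0).
The cross product vanishes, so the three points are collinear.

Yes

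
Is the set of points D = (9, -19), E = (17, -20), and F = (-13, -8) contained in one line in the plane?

DE = (8, -1), DF = (-22, 11).
If collinear, DF would be a scalar multiple of DE. But (8)·(11) ≠ (-1)·(-22) (difference 66), so they are not parallel; the points are not collinear.

No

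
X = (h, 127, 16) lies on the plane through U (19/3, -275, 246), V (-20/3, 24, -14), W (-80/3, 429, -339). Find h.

-65/3

A normal to the plane is n = UV × UW = (8125, 975, 715).
X lies in the plane iff n · UX = 0.
This gives (8125)h + (528125/3) = 0, so h = -65/3.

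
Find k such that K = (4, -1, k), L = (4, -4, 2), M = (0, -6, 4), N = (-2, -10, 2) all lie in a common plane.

5

The points are coplanar iff KL · (KM × KN) = 0.
Expanding, this is linear in k: (-12)k + (60) = 0.
So k = 5.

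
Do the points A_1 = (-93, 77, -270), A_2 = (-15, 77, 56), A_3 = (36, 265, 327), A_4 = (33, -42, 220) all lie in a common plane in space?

A normal to the plane through A_1, A_2, A_3 is n = A_1A_2 × A_1A_3 = (-61288, -4512, 14664).
The plane has equation n·P = 1393080. For A_4: n·A_4 = 1393080.
Equal, so A_4 lies in the plane and all four are coplanar.

Yes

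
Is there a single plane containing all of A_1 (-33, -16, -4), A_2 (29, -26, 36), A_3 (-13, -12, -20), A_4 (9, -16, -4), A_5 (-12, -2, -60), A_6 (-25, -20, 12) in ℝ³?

Yes

The plane through A_1, A_2, A_3 has normal n = A_1A_2 × A_1A_3 = (0, 1792, 448) and equation n·P = -30464.
Checking the remaining points: n·A_4 = -30464, n·A_5 = -30464, n·A_6 = -30464.
All equal -30464, so all 6 points lie in one plane.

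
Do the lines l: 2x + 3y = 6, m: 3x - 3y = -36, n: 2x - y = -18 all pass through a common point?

Yes

The three lines meet at one point iff the augmented coefficient matrix [aᵢ bᵢ cᵢ] has rank < 3, i.e. its determinant vanishes.
Here the determinant is 0.
It vanishes, so the lines are concurrent at (-6, 6).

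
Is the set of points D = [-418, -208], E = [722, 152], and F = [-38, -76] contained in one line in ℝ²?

DE = (1140, 360), DF = (380, 132).
Twice the signed area of △DEF is (1140)(132) − (360)(380) = 13680.
The area is nonzero, so the three points are not collinear.

No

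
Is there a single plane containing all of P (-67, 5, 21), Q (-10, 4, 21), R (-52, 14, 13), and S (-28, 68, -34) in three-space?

The four points are coplanar iff the 3×3 determinant with rows PQ, PR, PS is zero.
Rows: (57, -1, 0), (15, 9, -8), (39, 63, -55).
Expanding along the first row: (57)(9) − (-1)(-513) + (0)(594) = 0.
Zero determinant ⇒ coplanar.

Yes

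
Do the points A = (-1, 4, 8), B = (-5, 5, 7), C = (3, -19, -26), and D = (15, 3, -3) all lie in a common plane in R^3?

No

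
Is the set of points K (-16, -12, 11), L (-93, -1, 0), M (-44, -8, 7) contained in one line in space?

KL = (-77, 11, -11), KM = (-28, 4, -4).
Each component of KM is 4/11 times the corresponding component of KL, so KM = 4/11·KL and the points are collinear.

Yes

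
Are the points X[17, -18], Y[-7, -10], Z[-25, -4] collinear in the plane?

XY = (-24, 8), XZ = (-42, 14).
Twice the signed area of △XYZ is (-24)(14) − (8)(-42) = 0.
The triangle is degenerate (zero area), so the points are collinear.

Yes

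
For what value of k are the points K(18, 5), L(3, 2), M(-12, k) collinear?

-1

Collinearity: (M − K) must be parallel to (L − K) = (-15, -3).
Cross-multiplying the components: (k − 5)·(-15) = (-30)·(-3).
Solving gives k = -1.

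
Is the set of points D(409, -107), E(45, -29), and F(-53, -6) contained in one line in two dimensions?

DE = (-364, 78), DF = (-462, 101).
det[DE; DF] = (-364)(101) − (78)(-462) = -728.
The determinant is nonzero, so they are not collinear.

No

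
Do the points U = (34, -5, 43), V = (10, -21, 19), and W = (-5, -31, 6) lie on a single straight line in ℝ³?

No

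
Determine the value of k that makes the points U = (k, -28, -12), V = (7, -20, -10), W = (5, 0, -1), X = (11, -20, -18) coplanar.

The points are coplanar iff UV · (UW × UX) = 0.
Expanding, this is linear in k: (160)k + (-1120) = 0.
So k = 7.

7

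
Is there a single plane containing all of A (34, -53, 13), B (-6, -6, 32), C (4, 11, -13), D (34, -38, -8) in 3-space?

With A as base: AB = (-40, 47, 19), AC = (-30, 64, -26), AD = (0, 15, -21).
AC × AD = (-954, -630, -450).
AB · (AC × AD) = 0.
The scalar triple product vanishes, so the four points are coplanar.

Yes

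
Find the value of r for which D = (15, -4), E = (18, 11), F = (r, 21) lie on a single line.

20

Collinearity: (F − D) must be parallel to (E − D) = (3, 15).
Cross-multiplying the components: (r − 15)·(15) = (25)·(3).
Solving gives r = 20.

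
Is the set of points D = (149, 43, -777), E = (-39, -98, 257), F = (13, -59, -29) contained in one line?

Yes

DE = (-188, -141, 1034), DF = (-136, -102, 748).
Each component of DF is 34/47 times the corresponding component of DE, so DF = 34/47·DE and the points are collinear.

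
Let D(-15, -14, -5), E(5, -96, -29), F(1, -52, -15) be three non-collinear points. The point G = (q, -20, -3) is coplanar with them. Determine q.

9

A normal to the plane is n = DE × DF = (-92, -184, 552).
G lies in the plane iff n · DG = 0.
This gives (-92)q + (828) = 0, so q = 9.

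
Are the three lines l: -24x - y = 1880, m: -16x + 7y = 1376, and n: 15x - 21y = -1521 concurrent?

Lines aᵢx + bᵢy = cᵢ with pairwise distinct directions are concurrent exactly when det[aᵢ bᵢ cᵢ] = 0.
Here the determinant is 0.
It vanishes, so the lines are concurrent at (-79, 16).

Yes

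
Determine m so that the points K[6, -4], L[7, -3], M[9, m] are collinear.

-1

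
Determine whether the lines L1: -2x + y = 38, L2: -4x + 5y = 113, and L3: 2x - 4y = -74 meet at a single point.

No

The three lines meet at one point iff the augmented coefficient matrix [aᵢ bᵢ cᵢ] has rank < 3, i.e. its determinant vanishes.
Here the determinant is -6.
Nonzero, so no common point exists.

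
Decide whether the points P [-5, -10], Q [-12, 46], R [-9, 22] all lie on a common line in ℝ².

PQ = (-7, 56), PR = (-4, 32).
det[PQ; PR] = (-7)(32) − (56)(-4) = 0.
The determinant is zero, so the points are collinear.

Yes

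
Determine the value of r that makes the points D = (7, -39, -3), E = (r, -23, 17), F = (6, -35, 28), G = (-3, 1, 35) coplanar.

3

Normal to plane DFG: n = (-1088, -272, 0); plane equation n·P = 2992.
Requiring n·E = 2992: (-1088)r + (6256) = 2992.
So r = 3.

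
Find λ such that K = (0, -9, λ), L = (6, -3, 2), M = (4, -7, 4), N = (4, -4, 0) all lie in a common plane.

0

The points are coplanar iff KL · (KM × KN) = 0.
Expanding, this is linear in λ: (6)λ + (0) = 0.
So λ = 0.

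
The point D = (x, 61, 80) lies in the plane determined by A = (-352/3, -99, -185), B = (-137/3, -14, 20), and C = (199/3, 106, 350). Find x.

Coplanarity requires AB · (AC × AD) = 0.
AB = (215/3, 85, 205), AC = (551/3, 205, 535); the triple product is linear in x with coefficient 3450 and constant term 50600.
Setting it to zero: x = -44/3.

-44/3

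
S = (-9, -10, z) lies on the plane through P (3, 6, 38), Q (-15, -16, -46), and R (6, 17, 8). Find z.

A normal to the plane is n = PQ × PR = (1584, -792, -132).
S lies in the plane iff n · PS = 0.
This gives (-132)z + (-1320) = 0, so z = -10.

-10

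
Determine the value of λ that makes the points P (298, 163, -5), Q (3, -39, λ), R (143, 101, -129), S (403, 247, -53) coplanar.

23

Normal to plane PRS: n = (13392, -20460, -6510); plane equation n·X = 688386.
Requiring n·Q = 688386: (-6510)λ + (838116) = 688386.
So λ = 23.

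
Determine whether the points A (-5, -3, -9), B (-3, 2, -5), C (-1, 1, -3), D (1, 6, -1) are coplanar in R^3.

No

A normal to the plane through A, B, C is n = AB × AC = (14, 4, -12).
The plane has equation n·P = 26. For D: n·D = 50.
50 ≠ 26, so D is off the plane.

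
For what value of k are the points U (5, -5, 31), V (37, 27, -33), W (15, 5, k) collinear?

Collinearity requires UV × UW = 0; each component is linear in k.
The x-component gives (32)k + (-352) = 0, so k = 11.
The remaining components then also vanish.

11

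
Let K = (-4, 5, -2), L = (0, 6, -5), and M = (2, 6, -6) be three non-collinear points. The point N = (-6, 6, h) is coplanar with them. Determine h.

-2

A normal to the plane is n = KL × KM = (-1, -2, -2).
N lies in the plane iff n · KN = 0.
This gives (-2)h + (-4) = 0, so h = -2.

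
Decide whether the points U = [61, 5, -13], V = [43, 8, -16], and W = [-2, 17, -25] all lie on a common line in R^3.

UV = (-18, 3, -3), UW = (-63, 12, -12).
UV × UW = (0, -27, -27).
The cross product is nonzero, so the points do not lie on one line.

No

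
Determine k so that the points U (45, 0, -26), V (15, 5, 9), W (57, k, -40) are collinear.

-2

Direction UV = (-30, 5, 35). From the x-coordinate of W, the parameter along the line is τ = (57 − 45)/(-30) = -2/5.
Then k = 0 + (-2/5)·(5) = -2.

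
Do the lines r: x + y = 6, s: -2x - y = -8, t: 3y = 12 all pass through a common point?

Yes

The three lines meet at one point iff the augmented coefficient matrix [aᵢ bᵢ cᵢ] has rank < 3, i.e. its determinant vanishes.
Here the determinant is 0.
It vanishes, so the lines are concurrent at (2, 4).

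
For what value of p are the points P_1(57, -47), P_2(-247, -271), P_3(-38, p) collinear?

-117

The three points are collinear iff det[P_1P_2; P_1P_3] = 0.
This determinant is linear in p: (-304)p + (-35568) = 0, so p = -117.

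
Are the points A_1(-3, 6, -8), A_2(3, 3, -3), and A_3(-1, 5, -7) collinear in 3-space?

A_1A_2 = (6, -3, 5), A_1A_3 = (2, -1, 1).
Comparing components 2 and 3: (-3)(1) − (5)(-1) = 2 ≠ 0, so A_1A_2 and A_1A_3 are not parallel and the points are not collinear.

No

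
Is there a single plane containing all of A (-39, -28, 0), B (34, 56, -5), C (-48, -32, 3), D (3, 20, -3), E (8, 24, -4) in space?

The plane through A, B, C has normal n = AB × AC = (232, -174, 464) and equation n·P = -4176.
Checking the remaining points: n·D = -4176, n·E = -4176.
All equal -4176, so all 5 points lie in one plane.

Yes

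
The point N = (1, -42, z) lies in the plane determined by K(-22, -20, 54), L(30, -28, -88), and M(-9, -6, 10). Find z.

The plane through K, L, M has equation 2340x + 442y + 832z = -15392.
Substituting N: (832)z + (-16224) = -15392, so z = 1.

1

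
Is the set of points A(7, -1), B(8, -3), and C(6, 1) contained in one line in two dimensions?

Yes

AB = (1, -2), AC = (-1, 2).
Twice the signed area of △ABC is (1)(2) − (-2)(-1) = 0.
The triangle is degenerate (zero area), so the points are collinear.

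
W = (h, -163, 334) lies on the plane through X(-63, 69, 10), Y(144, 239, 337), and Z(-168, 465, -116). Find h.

164

The plane through X, Y, Z has equation −150912x − 8253y + 99822z = 9936219.
Substituting W: (-150912)h + (34685787) = 9936219, so h = 164.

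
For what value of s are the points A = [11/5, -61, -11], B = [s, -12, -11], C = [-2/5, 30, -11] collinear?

4/5

Collinearity requires AB × AC = 0; each component is linear in s.
The z-component gives (91)s + (-364/5) = 0, so s = 4/5.
The remaining components then also vanish.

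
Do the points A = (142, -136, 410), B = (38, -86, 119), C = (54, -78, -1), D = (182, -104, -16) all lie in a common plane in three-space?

The four points are coplanar iff the 3×3 determinant with rows AB, AC, AD is zero.
Rows: (-104, 50, -291), (-88, 58, -411), (40, 32, -426).
Expanding along the first row: (-104)(-11556) − (50)(53928) + (-291)(-5136) = 0.
Zero determinant ⇒ coplanar.

Yes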